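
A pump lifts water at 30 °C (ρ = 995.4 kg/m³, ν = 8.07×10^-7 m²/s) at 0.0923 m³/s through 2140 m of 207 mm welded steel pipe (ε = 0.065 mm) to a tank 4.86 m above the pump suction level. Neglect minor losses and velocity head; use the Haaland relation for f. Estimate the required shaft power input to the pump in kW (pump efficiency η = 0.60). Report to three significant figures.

V = 4Q/(πD²) = 2.743 m/s; Re = 7.04×10^5; ε/D = 3.14×10^-4; f = 0.01596
h_f = f(L/D)V²/2g = 63.27 m
Total head H = z + h_f = 4.86 + 63.27 = 68.13 m
P_hyd = ρgQH = 995.4·9.81·0.0923·68.13 = 61.40 kW
P_shaft = P_hyd/η = 61.40/0.60 = 102.3 kW

P_shaft ≈ 102 kW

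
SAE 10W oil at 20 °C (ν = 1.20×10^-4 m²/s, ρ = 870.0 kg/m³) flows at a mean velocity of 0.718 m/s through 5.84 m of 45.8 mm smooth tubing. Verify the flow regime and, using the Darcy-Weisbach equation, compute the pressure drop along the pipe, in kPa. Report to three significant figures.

Δp ≈ 6.68 kPa

Re = VD/ν = 0.718·0.04580/1.20×10^-4 = 274 → laminar (Re < 2300)
f = 64/Re = 0.2335
h_f = f(L/D)V²/(2g) = 0.2335·(5.84/0.04580)·0.718²/(2·9.81) = 0.7825 m
Δp = ρg·h_f = 870.0·9.81·0.7825 = 6.678 kPa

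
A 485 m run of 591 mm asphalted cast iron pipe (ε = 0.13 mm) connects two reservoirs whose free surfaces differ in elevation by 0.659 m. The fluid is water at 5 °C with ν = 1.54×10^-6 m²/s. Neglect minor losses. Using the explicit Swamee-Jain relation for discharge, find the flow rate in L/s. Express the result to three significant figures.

Swamee-Jain (Type II): Q = -0.965·√(gD⁵h_f/L)·ln[ε/(3.7D) + √(3.17ν²L/(gD³h_f))]
√(gD⁵h_f/L) = √(9.81·0.591⁵·0.659/485) = 0.03100
ε/(3.7D) = 5.95×10^-5; √(3.17ν²L/(gD³h_f)) = 5.23×10^-5
Q = -0.965·0.03100·ln(1.117×10^-4) = 0.2722 m³/s
Check: V = 0.992 m/s, Re = 3.81×10^5, f = 0.01608, h_f = 0.662 m ≈ 0.659 m ✓

Q ≈ 272 L/s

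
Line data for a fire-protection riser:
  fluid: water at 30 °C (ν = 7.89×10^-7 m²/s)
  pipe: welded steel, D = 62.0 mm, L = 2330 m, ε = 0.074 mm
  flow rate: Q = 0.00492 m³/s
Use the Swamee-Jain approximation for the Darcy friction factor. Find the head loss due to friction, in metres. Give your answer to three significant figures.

V = 4Q/(πD²) = 4·0.00492/(π·0.0620²) = 1.630 m/s
Re = VD/ν = 1.630·0.0620/7.89×10^-7 = 1.28×10^5 → turbulent
ε/D = 0.074/62.0 = 0.00119
Swamee-Jain: f = 0.02255
h_f = f(L/D)V²/(2g) = 0.02255·(2330/0.0620)·1.630²/(2·9.81) = 114.7 m

h_f ≈ 115 m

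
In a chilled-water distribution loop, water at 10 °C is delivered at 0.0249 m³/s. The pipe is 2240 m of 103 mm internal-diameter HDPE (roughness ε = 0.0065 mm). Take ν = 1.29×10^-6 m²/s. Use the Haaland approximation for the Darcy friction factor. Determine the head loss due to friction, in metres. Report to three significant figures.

h_f ≈ 153 m

V = 4Q/(πD²) = 4·0.0249/(π·0.103²) = 2.988 m/s
Re = VD/ν = 2.988·0.103/1.29×10^-6 = 2.39×10^5 → turbulent
ε/D = 0.0065/103 = 6.31×10^-5
Haaland: f = 0.01546
h_f = f(L/D)V²/(2g) = 0.01546·(2240/0.103)·2.988²/(2·9.81) = 153.0 m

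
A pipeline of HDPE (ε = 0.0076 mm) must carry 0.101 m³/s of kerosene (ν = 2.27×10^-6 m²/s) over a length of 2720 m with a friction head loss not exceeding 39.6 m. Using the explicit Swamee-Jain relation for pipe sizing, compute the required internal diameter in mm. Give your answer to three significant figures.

Swamee-Jain (Type III): D = 0.66·[ε^1.25·(LQ²/(gh_f))^4.75 + ν·Q^9.4·(L/(gh_f))^5.2]^0.04
LQ²/(gh_f) = 0.07142; L/(gh_f) = 7.002
Term 1 = ε^1.25·(…)^4.75 = 1.43×10^-12; Term 2 = ν·Q^9.4·(…)^5.2 = 2.46×10^-11
D = 0.66·(1.43×10^-12 + 2.46×10^-11)^0.04 = 0.2490 m = 249 mm
Check: V = 2.07 m/s, Re = 2.28×10^5, f = 0.01545, h_f = 37.0 m ≈ 39.6 m ✓

D ≈ 249 mm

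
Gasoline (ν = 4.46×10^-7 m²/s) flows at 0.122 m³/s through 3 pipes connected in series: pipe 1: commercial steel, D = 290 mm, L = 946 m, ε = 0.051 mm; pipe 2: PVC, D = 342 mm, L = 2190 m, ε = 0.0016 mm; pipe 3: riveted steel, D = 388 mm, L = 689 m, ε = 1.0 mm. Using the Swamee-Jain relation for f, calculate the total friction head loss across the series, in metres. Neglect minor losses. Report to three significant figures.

Pipe 1: V = 1.847 m/s, Re = 1.20×10^6, ε/D = 1.76×10^-4, f = 0.01435, h_1 = f(L/D)V²/2g = 8.137 m
Pipe 2: V = 1.328 m/s, Re = 1.02×10^6, ε/D = 4.68×10^-6, f = 0.01169, h_2 = f(L/D)V²/2g = 6.729 m
Pipe 3: V = 1.032 m/s, Re = 8.98×10^5, ε/D = 0.00258, f = 0.02533, h_3 = f(L/D)V²/2g = 2.441 m
Series → Q common, losses add: H = Σh = 17.31 m

H ≈ 17.3 m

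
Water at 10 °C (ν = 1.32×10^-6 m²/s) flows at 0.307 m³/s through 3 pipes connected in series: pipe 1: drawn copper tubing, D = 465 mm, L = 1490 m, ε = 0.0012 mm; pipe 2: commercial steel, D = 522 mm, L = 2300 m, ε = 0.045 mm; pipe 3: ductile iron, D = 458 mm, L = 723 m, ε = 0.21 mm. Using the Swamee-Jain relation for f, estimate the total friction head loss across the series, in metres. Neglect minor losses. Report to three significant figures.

H ≈ 18.1 m

Pipe 1: V = 1.808 m/s, Re = 6.37×10^5, ε/D = 2.58×10^-6, f = 0.01259, h_1 = f(L/D)V²/2g = 6.720 m
Pipe 2: V = 1.435 m/s, Re = 5.67×10^5, ε/D = 8.62×10^-5, f = 0.01409, h_2 = f(L/D)V²/2g = 6.512 m
Pipe 3: V = 1.863 m/s, Re = 6.47×10^5, ε/D = 4.59×10^-4, f = 0.01729, h_3 = f(L/D)V²/2g = 4.832 m
Series → Q common, losses add: H = Σh = 18.06 m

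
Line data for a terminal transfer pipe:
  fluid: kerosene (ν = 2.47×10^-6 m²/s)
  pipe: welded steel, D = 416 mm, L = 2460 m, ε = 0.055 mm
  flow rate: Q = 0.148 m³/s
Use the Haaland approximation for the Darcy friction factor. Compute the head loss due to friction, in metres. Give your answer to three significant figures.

V = 4Q/(πD²) = 4·0.148/(π·0.416²) = 1.089 m/s
Re = VD/ν = 1.089·0.416/2.47×10^-6 = 1.83×10^5 → turbulent
ε/D = 0.055/416 = 1.32×10^-4
Haaland: f = 0.01663
h_f = f(L/D)V²/(2g) = 0.01663·(2460/0.416)·1.089²/(2·9.81) = 5.943 m

h_f ≈ 5.94 m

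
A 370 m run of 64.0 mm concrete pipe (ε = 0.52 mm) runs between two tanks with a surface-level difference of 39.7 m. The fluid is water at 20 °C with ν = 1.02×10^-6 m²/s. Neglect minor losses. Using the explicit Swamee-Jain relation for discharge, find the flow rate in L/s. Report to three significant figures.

Q ≈ 6.23 L/s

Swamee-Jain (Type II): Q = -0.965·√(gD⁵h_f/L)·ln[ε/(3.7D) + √(3.17ν²L/(gD³h_f))]
√(gD⁵h_f/L) = √(9.81·0.0640⁵·39.7/370) = 0.001063
ε/(3.7D) = 0.00220; √(3.17ν²L/(gD³h_f)) = 1.09×10^-4
Q = -0.965·0.001063·ln(0.002305) = 0.006230 m³/s
Check: V = 1.94 m/s, Re = 1.22×10^5, f = 0.03616, h_f = 40.0 m ≈ 39.7 m ✓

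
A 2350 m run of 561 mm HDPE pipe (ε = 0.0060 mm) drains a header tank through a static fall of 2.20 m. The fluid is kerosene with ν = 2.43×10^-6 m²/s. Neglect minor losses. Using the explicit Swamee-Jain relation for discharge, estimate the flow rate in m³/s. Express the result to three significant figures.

Q ≈ 0.199 m³/s

Swamee-Jain (Type II): Q = -0.965·√(gD⁵h_f/L)·ln[ε/(3.7D) + √(3.17ν²L/(gD³h_f))]
√(gD⁵h_f/L) = √(9.81·0.561⁵·2.20/2350) = 0.02259
ε/(3.7D) = 2.89×10^-6; √(3.17ν²L/(gD³h_f)) = 1.07×10^-4
Q = -0.965·0.02259·ln(1.103×10^-4) = 0.1986 m³/s
Check: V = 0.804 m/s, Re = 1.86×10^5, f = 0.01586, h_f = 2.19 m ≈ 2.20 m ✓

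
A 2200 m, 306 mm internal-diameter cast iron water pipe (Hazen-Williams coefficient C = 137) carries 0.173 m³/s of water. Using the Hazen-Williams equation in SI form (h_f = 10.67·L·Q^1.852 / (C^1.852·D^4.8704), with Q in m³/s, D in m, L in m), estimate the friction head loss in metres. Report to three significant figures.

h_f ≈ 32.1 m

h_f = 10.67·2200·0.173^1.852 / (137^1.852·0.306^4.8704) = 32.14 m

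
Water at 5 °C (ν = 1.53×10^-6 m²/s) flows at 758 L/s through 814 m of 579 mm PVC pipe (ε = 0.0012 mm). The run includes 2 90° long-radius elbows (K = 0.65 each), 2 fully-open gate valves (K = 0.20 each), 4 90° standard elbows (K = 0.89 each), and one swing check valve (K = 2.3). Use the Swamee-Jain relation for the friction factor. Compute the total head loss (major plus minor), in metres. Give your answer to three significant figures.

V = 4Q/(πD²) = 2.879 m/s; V²/2g = 0.4224 m
Re = 1.09×10^6, ε/D = 2.07×10^-6 → f = 0.01150 (Swamee-Jain)
Major: h_f = f(L/D)·V²/2g = 0.01150·1406·0.4224 = 6.827 m
Minor: ΣK = 7.56; h_m = ΣK·V²/2g = 3.194 m
Total H_L = 6.827 + 3.194 = 10.02 m

H_L ≈ 10.0 m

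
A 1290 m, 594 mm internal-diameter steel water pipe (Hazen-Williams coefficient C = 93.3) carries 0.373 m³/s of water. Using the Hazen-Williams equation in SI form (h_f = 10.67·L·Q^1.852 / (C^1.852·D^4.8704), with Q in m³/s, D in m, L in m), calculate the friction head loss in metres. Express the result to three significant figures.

h_f = 10.67·1290·0.373^1.852 / (93.3^1.852·0.594^4.8704) = 6.296 m

h_f ≈ 6.30 m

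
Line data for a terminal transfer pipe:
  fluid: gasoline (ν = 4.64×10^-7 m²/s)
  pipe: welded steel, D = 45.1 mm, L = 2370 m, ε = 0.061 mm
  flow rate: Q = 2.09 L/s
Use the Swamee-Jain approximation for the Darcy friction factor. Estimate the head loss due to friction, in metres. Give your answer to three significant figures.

h_f ≈ 106 m

V = 4Q/(πD²) = 4·0.00209/(π·0.0451²) = 1.308 m/s
Re = VD/ν = 1.308·0.0451/4.64×10^-7 = 1.27×10^5 → turbulent
ε/D = 0.061/45.1 = 0.00135
Swamee-Jain: f = 0.02308
h_f = f(L/D)V²/(2g) = 0.02308·(2370/0.0451)·1.308²/(2·9.81) = 105.8 m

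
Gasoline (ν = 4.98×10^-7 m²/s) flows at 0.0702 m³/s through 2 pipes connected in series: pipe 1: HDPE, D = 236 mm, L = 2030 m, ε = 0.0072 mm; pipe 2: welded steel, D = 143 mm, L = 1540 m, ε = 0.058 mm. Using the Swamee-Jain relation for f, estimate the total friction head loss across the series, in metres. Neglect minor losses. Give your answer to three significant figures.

Pipe 1: V = 1.605 m/s, Re = 7.61×10^5, ε/D = 3.05×10^-5, f = 0.01276, h_1 = f(L/D)V²/2g = 14.41 m
Pipe 2: V = 4.371 m/s, Re = 1.26×10^6, ε/D = 4.06×10^-4, f = 0.01650, h_2 = f(L/D)V²/2g = 173.1 m
Series → Q common, losses add: H = Σh = 187.5 m

H ≈ 187 m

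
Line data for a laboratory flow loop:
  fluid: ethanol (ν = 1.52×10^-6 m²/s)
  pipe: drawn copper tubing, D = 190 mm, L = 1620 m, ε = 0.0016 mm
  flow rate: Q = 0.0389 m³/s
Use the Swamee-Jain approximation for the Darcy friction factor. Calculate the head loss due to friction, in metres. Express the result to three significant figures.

V = 4Q/(πD²) = 4·0.0389/(π·0.190²) = 1.372 m/s
Re = VD/ν = 1.372·0.190/1.52×10^-6 = 1.71×10^5 → turbulent
ε/D = 0.0016/190 = 8.42×10^-6
Swamee-Jain: f = 0.01608
h_f = f(L/D)V²/(2g) = 0.01608·(1620/0.190)·1.372²/(2·9.81) = 13.15 m

h_f ≈ 13.2 m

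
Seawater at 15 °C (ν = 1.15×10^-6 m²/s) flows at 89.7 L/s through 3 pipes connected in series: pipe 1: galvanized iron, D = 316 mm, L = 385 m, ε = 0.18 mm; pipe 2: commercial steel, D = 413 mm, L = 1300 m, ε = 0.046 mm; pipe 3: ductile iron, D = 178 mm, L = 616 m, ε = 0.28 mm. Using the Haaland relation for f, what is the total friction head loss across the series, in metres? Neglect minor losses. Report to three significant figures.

Pipe 1: V = 1.144 m/s, Re = 3.14×10^5, ε/D = 5.70×10^-4, f = 0.01842, h_1 = f(L/D)V²/2g = 1.496 m
Pipe 2: V = 0.6696 m/s, Re = 2.40×10^5, ε/D = 1.11×10^-4, f = 0.01582, h_2 = f(L/D)V²/2g = 1.138 m
Pipe 3: V = 3.605 m/s, Re = 5.58×10^5, ε/D = 0.00157, f = 0.02238, h_3 = f(L/D)V²/2g = 51.29 m
Series → Q common, losses add: H = Σh = 53.93 m

H ≈ 53.9 m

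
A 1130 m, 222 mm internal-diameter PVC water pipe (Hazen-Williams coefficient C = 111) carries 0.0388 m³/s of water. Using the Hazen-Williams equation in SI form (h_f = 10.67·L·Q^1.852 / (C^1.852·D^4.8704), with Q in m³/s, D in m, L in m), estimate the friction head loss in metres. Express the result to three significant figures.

h_f = 10.67·1130·0.0388^1.852 / (111^1.852·0.222^4.8704) = 7.300 m

h_f ≈ 7.30 m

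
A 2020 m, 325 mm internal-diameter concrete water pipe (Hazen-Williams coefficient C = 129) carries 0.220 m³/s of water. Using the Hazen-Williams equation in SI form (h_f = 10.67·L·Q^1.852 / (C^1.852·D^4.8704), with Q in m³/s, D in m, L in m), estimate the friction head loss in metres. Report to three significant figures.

h_f ≈ 38.4 m

h_f = 10.67·2020·0.220^1.852 / (129^1.852·0.325^4.8704) = 38.39 m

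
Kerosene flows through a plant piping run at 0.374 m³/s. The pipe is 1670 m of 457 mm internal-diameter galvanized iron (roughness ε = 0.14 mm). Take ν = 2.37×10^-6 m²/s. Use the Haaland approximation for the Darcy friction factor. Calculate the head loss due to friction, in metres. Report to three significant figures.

h_f ≈ 15.8 m

V = 4Q/(πD²) = 4·0.374/(π·0.457²) = 2.280 m/s
Re = VD/ν = 2.280·0.457/2.37×10^-6 = 4.40×10^5 → turbulent
ε/D = 0.14/457 = 3.06×10^-4
Haaland: f = 0.01634
h_f = f(L/D)V²/(2g) = 0.01634·(1670/0.457)·2.280²/(2·9.81) = 15.83 m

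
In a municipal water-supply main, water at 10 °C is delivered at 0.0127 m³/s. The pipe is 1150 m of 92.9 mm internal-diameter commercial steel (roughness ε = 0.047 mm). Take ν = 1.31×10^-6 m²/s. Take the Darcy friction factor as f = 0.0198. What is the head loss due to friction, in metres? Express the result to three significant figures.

V = 4Q/(πD²) = 4·0.0127/(π·0.0929²) = 1.874 m/s
h_f = f(L/D)V²/(2g) = 0.01980·(1150/0.0929)·1.874²/(2·9.81) = 43.85 m

h_f ≈ 43.9 m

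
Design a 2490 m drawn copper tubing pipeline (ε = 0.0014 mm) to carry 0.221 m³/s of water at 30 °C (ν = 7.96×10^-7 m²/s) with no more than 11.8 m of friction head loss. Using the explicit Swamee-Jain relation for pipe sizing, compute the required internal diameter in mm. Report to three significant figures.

Swamee-Jain (Type III): D = 0.66·[ε^1.25·(LQ²/(gh_f))^4.75 + ν·Q^9.4·(L/(gh_f))^5.2]^0.04
LQ²/(gh_f) = 1.051; L/(gh_f) = 21.51
Term 1 = ε^1.25·(…)^4.75 = 6.09×10^-8; Term 2 = ν·Q^9.4·(…)^5.2 = 4.66×10^-6
D = 0.66·(6.09×10^-8 + 4.66×10^-6)^0.04 = 0.4041 m = 404 mm
Check: V = 1.72 m/s, Re = 8.75×10^5, f = 0.01195, h_f = 11.1 m ≈ 11.8 m ✓

D ≈ 404 mm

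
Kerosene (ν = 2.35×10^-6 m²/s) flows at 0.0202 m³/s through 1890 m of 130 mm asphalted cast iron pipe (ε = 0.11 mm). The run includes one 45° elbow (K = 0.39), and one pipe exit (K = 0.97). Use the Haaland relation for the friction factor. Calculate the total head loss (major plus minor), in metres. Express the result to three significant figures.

H_L ≈ 37.6 m

V = 4Q/(πD²) = 1.522 m/s; V²/2g = 0.1180 m
Re = 8.42×10^4, ε/D = 8.46×10^-4 → f = 0.02181 (Haaland)
Major: h_f = f(L/D)·V²/2g = 0.02181·14538·0.1180 = 37.42 m
Minor: ΣK = 1.36; h_m = ΣK·V²/2g = 0.1605 m
Total H_L = 37.42 + 0.1605 = 37.58 m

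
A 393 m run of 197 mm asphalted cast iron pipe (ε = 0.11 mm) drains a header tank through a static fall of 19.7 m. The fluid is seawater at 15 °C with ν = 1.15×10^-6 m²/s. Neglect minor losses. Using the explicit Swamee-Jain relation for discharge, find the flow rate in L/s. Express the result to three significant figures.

Swamee-Jain (Type II): Q = -0.965·√(gD⁵h_f/L)·ln[ε/(3.7D) + √(3.17ν²L/(gD³h_f))]
√(gD⁵h_f/L) = √(9.81·0.197⁵·19.7/393) = 0.01208
ε/(3.7D) = 1.51×10^-4; √(3.17ν²L/(gD³h_f)) = 3.34×10^-5
Q = -0.965·0.01208·ln(1.843×10^-4) = 0.1002 m³/s
Check: V = 3.29 m/s, Re = 5.63×10^5, f = 0.01804, h_f = 19.8 m ≈ 19.7 m ✓

Q ≈ 100 L/s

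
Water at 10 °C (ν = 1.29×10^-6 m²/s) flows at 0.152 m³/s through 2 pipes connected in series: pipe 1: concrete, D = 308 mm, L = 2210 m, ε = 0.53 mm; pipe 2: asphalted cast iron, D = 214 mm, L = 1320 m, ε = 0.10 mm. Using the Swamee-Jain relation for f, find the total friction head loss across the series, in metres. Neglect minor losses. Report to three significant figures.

Pipe 1: V = 2.040 m/s, Re = 4.87×10^5, ε/D = 0.00172, f = 0.02305, h_1 = f(L/D)V²/2g = 35.08 m
Pipe 2: V = 4.226 m/s, Re = 7.01×10^5, ε/D = 4.67×10^-4, f = 0.01729, h_2 = f(L/D)V²/2g = 97.10 m
Series → Q common, losses add: H = Σh = 132.2 m

H ≈ 132 m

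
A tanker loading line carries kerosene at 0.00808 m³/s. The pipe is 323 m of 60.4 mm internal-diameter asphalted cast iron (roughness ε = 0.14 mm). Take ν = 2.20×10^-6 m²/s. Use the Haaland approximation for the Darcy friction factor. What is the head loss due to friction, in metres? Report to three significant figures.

V = 4Q/(πD²) = 4·0.00808/(π·0.0604²) = 2.820 m/s
Re = VD/ν = 2.820·0.0604/2.20×10^-6 = 7.74×10^4 → turbulent
ε/D = 0.14/60.4 = 0.00232
Haaland: f = 0.02616
h_f = f(L/D)V²/(2g) = 0.02616·(323/0.0604)·2.820²/(2·9.81) = 56.70 m

h_f ≈ 56.7 m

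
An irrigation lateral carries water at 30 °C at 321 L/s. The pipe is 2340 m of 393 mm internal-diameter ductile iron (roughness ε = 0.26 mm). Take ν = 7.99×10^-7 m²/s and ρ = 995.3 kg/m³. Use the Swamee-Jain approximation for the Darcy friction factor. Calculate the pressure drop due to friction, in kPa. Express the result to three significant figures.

Δp ≈ 378 kPa

V = 4Q/(πD²) = 4·0.321/(π·0.393²) = 2.646 m/s
Re = VD/ν = 2.646·0.393/7.99×10^-7 = 1.30×10^6 → turbulent
ε/D = 0.26/393 = 6.62×10^-4
Swamee-Jain: f = 0.01820
h_f = f(L/D)V²/(2g) = 0.01820·(2340/0.393)·2.646²/(2·9.81) = 38.68 m
Δp = ρg·h_f = 995.3·9.81·38.68 = 377.7 kPa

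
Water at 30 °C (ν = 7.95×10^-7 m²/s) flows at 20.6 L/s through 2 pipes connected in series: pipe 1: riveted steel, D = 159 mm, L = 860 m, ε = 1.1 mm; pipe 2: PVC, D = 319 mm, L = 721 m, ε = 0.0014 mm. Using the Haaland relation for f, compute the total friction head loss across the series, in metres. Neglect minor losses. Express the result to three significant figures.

H ≈ 10.2 m

Pipe 1: V = 1.037 m/s, Re = 2.07×10^5, ε/D = 0.00692, f = 0.03399, h_1 = f(L/D)V²/2g = 10.09 m
Pipe 2: V = 0.2577 m/s, Re = 1.03×10^5, ε/D = 4.39×10^-6, f = 0.01771, h_2 = f(L/D)V²/2g = 0.1356 m
Series → Q common, losses add: H = Σh = 10.22 m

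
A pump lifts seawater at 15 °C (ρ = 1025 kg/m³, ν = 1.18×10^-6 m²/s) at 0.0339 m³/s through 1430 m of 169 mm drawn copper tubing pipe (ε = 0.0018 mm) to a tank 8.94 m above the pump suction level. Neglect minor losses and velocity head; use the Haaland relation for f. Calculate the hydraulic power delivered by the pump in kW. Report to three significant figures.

P_hyd ≈ 8.19 kW

V = 4Q/(πD²) = 1.511 m/s; Re = 2.16×10^5; ε/D = 1.07×10^-5; f = 0.01533
h_f = f(L/D)V²/2g = 15.10 m
Total head H = z + h_f = 8.94 + 15.10 = 24.04 m
P_hyd = ρgQH = 1025·9.81·0.0339·24.04 = 8.195 kW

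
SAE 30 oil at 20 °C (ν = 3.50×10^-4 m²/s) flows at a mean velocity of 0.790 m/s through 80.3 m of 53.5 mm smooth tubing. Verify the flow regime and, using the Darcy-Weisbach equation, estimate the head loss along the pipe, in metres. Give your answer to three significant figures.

Re = VD/ν = 0.790·0.05350/3.50×10^-4 = 121 → laminar (Re < 2300)
f = 64/Re = 0.5300
h_f = f(L/D)V²/(2g) = 0.5300·(80.3/0.05350)·0.790²/(2·9.81) = 25.30 m

h_f ≈ 25.3 m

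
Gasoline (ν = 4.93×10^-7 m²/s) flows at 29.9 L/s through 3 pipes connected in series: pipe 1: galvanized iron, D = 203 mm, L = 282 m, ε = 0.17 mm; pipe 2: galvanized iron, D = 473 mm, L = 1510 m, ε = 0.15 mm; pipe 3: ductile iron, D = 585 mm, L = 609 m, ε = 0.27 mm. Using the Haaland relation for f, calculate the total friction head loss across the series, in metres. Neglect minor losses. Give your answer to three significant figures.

H ≈ 1.28 m

Pipe 1: V = 0.9238 m/s, Re = 3.80×10^5, ε/D = 8.37×10^-4, f = 0.01962, h_1 = f(L/D)V²/2g = 1.185 m
Pipe 2: V = 0.1702 m/s, Re = 1.63×10^5, ε/D = 3.17×10^-4, f = 0.01803, h_2 = f(L/D)V²/2g = 0.08494 m
Pipe 3: V = 0.1112 m/s, Re = 1.32×10^5, ε/D = 4.62×10^-4, f = 0.01923, h_3 = f(L/D)V²/2g = 0.01263 m
Series → Q common, losses add: H = Σh = 1.283 m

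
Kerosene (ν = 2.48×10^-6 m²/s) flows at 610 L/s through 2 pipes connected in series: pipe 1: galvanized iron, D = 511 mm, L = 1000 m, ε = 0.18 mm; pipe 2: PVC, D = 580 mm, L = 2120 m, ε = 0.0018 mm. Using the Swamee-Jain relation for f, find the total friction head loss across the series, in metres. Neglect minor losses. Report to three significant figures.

Pipe 1: V = 2.974 m/s, Re = 6.13×10^5, ε/D = 3.52×10^-4, f = 0.01657, h_1 = f(L/D)V²/2g = 14.63 m
Pipe 2: V = 2.309 m/s, Re = 5.40×10^5, ε/D = 3.10×10^-6, f = 0.01297, h_2 = f(L/D)V²/2g = 12.88 m
Series → Q common, losses add: H = Σh = 27.50 m

H ≈ 27.5 m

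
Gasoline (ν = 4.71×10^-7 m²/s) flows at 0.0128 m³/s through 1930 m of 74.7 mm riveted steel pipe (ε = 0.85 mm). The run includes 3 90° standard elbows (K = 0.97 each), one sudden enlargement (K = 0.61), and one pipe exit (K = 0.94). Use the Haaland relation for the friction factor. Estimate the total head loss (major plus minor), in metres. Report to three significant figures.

V = 4Q/(πD²) = 2.921 m/s; V²/2g = 0.4348 m
Re = 4.63×10^5, ε/D = 0.0114 → f = 0.03981 (Haaland)
Major: h_f = f(L/D)·V²/2g = 0.03981·25837·0.4348 = 447.2 m
Minor: ΣK = 4.46; h_m = ΣK·V²/2g = 1.939 m
Total H_L = 447.2 + 1.939 = 449.1 m

H_L ≈ 449 m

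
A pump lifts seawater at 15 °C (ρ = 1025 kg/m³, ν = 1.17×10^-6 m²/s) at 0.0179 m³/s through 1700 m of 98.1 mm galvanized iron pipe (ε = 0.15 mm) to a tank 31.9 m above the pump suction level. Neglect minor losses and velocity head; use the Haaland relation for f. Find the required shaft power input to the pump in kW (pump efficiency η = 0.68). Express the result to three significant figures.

V = 4Q/(πD²) = 2.368 m/s; Re = 1.99×10^5; ε/D = 0.00153; f = 0.02282
h_f = f(L/D)V²/2g = 113.1 m
Total head H = z + h_f = 31.9 + 113.1 = 145.0 m
P_hyd = ρgQH = 1025·9.81·0.0179·145.0 = 26.09 kW
P_shaft = P_hyd/η = 26.09/0.68 = 38.37 kW

P_shaft ≈ 38.4 kW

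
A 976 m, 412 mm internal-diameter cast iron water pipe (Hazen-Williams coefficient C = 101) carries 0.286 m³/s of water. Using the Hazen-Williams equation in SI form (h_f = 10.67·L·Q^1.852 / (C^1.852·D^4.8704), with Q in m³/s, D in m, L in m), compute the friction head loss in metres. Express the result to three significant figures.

h_f ≈ 14.9 m

h_f = 10.67·976·0.286^1.852 / (101^1.852·0.412^4.8704) = 14.94 m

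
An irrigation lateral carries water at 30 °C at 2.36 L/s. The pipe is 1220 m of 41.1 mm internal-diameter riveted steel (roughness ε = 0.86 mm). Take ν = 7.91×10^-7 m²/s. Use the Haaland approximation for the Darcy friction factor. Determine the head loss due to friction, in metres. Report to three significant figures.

h_f ≈ 239 m

V = 4Q/(πD²) = 4·0.00236/(π·0.0411²) = 1.779 m/s
Re = VD/ν = 1.779·0.0411/7.91×10^-7 = 9.24×10^4 → turbulent
ε/D = 0.86/41.1 = 0.0209
Haaland: f = 0.04999
h_f = f(L/D)V²/(2g) = 0.04999·(1220/0.0411)·1.779²/(2·9.81) = 239.3 m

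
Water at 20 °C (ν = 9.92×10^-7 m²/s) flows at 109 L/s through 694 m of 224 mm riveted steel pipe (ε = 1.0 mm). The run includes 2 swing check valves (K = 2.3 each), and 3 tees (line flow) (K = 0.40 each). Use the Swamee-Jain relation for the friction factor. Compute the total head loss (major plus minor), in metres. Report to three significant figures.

V = 4Q/(πD²) = 2.766 m/s; V²/2g = 0.3899 m
Re = 6.25×10^5, ε/D = 0.00446 → f = 0.02960 (Swamee-Jain)
Major: h_f = f(L/D)·V²/2g = 0.02960·3098·0.3899 = 35.76 m
Minor: ΣK = 5.80; h_m = ΣK·V²/2g = 2.262 m
Total H_L = 35.76 + 2.262 = 38.02 m

H_L ≈ 38.0 m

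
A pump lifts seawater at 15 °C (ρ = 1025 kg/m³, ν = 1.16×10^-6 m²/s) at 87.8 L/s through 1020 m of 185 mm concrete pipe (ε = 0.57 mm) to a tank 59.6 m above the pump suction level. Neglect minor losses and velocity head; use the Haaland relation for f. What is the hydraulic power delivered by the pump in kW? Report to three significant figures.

V = 4Q/(πD²) = 3.266 m/s; Re = 5.21×10^5; ε/D = 0.00308; f = 0.02665
h_f = f(L/D)V²/2g = 79.89 m
Total head H = z + h_f = 59.6 + 79.89 = 139.5 m
P_hyd = ρgQH = 1025·9.81·0.0878·139.5 = 123.1 kW

P_hyd ≈ 123 kW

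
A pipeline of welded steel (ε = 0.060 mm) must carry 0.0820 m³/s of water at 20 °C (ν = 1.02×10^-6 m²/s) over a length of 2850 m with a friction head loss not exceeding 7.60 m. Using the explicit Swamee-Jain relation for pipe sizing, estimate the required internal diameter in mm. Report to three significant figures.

D ≈ 324 mm

Swamee-Jain (Type III): D = 0.66·[ε^1.25·(LQ²/(gh_f))^4.75 + ν·Q^9.4·(L/(gh_f))^5.2]^0.04
LQ²/(gh_f) = 0.2570; L/(gh_f) = 38.23
Term 1 = ε^1.25·(…)^4.75 = 8.32×10^-9; Term 2 = ν·Q^9.4·(…)^5.2 = 1.06×10^-8
D = 0.66·(8.32×10^-9 + 1.06×10^-8)^0.04 = 0.3241 m = 324 mm
Check: V = 0.994 m/s, Re = 3.16×10^5, f = 0.01610, h_f = 7.13 m ≈ 7.60 m ✓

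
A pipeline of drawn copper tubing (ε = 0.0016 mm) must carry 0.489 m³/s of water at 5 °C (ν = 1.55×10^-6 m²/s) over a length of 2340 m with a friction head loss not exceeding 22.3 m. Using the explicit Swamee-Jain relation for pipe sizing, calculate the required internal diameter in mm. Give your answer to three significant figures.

D ≈ 484 mm

Swamee-Jain (Type III): D = 0.66·[ε^1.25·(LQ²/(gh_f))^4.75 + ν·Q^9.4·(L/(gh_f))^5.2]^0.04
LQ²/(gh_f) = 2.558; L/(gh_f) = 10.70
Term 1 = ε^1.25·(…)^4.75 = 4.93×10^-6; Term 2 = ν·Q^9.4·(…)^5.2 = 4.19×10^-4
D = 0.66·(4.93×10^-6 + 4.19×10^-4)^0.04 = 0.4838 m = 484 mm
Check: V = 2.66 m/s, Re = 8.30×10^5, f = 0.01205, h_f = 21.0 m ≈ 22.3 m ✓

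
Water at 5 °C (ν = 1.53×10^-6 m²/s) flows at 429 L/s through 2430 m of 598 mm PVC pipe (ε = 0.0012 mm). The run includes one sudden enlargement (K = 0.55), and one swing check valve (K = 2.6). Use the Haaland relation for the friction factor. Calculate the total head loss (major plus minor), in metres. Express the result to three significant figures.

H_L ≈ 6.50 m

V = 4Q/(πD²) = 1.527 m/s; V²/2g = 0.1189 m
Re = 5.97×10^5, ε/D = 2.01×10^-6 → f = 0.01268 (Haaland)
Major: h_f = f(L/D)·V²/2g = 0.01268·4064·0.1189 = 6.129 m
Minor: ΣK = 3.15; h_m = ΣK·V²/2g = 0.3746 m
Total H_L = 6.129 + 0.3746 = 6.503 m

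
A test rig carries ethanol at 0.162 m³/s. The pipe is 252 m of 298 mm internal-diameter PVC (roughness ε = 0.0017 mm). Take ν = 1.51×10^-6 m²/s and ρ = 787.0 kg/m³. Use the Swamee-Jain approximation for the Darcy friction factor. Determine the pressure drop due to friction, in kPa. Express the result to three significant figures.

V = 4Q/(πD²) = 4·0.162/(π·0.298²) = 2.323 m/s
Re = VD/ν = 2.323·0.298/1.51×10^-6 = 4.58×10^5 → turbulent
ε/D = 0.0017/298 = 5.70×10^-6
Swamee-Jain: f = 0.01338
h_f = f(L/D)V²/(2g) = 0.01338·(252/0.298)·2.323²/(2·9.81) = 3.112 m
Δp = ρg·h_f = 787.0·9.81·3.112 = 24.03 kPa

Δp ≈ 24.0 kPa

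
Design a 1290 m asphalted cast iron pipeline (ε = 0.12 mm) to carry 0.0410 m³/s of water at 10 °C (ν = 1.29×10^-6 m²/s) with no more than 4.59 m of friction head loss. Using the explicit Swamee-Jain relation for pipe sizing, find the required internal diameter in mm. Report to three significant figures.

Swamee-Jain (Type III): D = 0.66·[ε^1.25·(LQ²/(gh_f))^4.75 + ν·Q^9.4·(L/(gh_f))^5.2]^0.04
LQ²/(gh_f) = 0.04816; L/(gh_f) = 28.65
Term 1 = ε^1.25·(…)^4.75 = 6.95×10^-12; Term 2 = ν·Q^9.4·(…)^5.2 = 4.44×10^-12
D = 0.66·(6.95×10^-12 + 4.44×10^-12)^0.04 = 0.2409 m = 241 mm
Check: V = 0.900 m/s, Re = 1.68×10^5, f = 0.01924, h_f = 4.25 m ≈ 4.59 m ✓

D ≈ 241 mm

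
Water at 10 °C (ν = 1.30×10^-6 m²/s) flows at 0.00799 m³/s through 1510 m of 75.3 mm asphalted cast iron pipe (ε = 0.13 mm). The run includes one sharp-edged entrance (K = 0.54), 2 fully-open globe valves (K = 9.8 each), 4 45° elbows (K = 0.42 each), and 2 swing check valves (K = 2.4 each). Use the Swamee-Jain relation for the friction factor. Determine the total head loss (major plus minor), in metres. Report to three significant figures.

V = 4Q/(πD²) = 1.794 m/s; V²/2g = 0.1641 m
Re = 1.04×10^5, ε/D = 0.00173 → f = 0.02453 (Swamee-Jain)
Major: h_f = f(L/D)·V²/2g = 0.02453·20053·0.1641 = 80.70 m
Minor: ΣK = 26.6; h_m = ΣK·V²/2g = 4.368 m
Total H_L = 80.70 + 4.368 = 85.07 m

H_L ≈ 85.1 m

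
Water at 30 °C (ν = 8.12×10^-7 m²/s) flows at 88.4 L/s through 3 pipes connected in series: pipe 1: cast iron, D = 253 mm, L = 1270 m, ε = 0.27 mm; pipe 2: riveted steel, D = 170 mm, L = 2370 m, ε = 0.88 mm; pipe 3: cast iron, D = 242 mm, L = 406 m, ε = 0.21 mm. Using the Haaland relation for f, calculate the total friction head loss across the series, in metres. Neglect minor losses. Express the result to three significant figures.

H ≈ 355 m

Pipe 1: V = 1.758 m/s, Re = 5.48×10^5, ε/D = 0.00107, f = 0.02045, h_1 = f(L/D)V²/2g = 16.18 m
Pipe 2: V = 3.895 m/s, Re = 8.15×10^5, ε/D = 0.00518, f = 0.03086, h_2 = f(L/D)V²/2g = 332.5 m
Pipe 3: V = 1.922 m/s, Re = 5.73×10^5, ε/D = 8.68×10^-4, f = 0.01952, h_3 = f(L/D)V²/2g = 6.165 m
Series → Q common, losses add: H = Σh = 354.9 m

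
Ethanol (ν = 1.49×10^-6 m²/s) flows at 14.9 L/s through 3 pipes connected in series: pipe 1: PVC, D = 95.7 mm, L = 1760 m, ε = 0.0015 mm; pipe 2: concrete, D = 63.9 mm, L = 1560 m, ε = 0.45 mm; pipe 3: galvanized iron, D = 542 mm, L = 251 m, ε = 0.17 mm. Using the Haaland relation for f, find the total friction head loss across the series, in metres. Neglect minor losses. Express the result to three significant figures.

H ≈ 986 m

Pipe 1: V = 2.071 m/s, Re = 1.33×10^5, ε/D = 1.57×10^-5, f = 0.01688, h_1 = f(L/D)V²/2g = 67.89 m
Pipe 2: V = 4.646 m/s, Re = 1.99×10^5, ε/D = 0.00704, f = 0.03420, h_2 = f(L/D)V²/2g = 918.5 m
Pipe 3: V = 0.06458 m/s, Re = 2.35×10^4, ε/D = 3.14×10^-4, f = 0.02535, h_3 = f(L/D)V²/2g = 0.002495 m
Series → Q common, losses add: H = Σh = 986.4 m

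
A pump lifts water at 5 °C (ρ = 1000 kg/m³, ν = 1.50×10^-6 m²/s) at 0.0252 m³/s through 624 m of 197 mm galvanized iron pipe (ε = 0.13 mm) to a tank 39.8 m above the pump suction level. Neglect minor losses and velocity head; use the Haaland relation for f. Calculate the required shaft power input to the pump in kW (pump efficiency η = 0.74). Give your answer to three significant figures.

P_shaft ≈ 14.1 kW

V = 4Q/(πD²) = 0.8268 m/s; Re = 1.09×10^5; ε/D = 6.60×10^-4; f = 0.02053
h_f = f(L/D)V²/2g = 2.265 m
Total head H = z + h_f = 39.8 + 2.265 = 42.07 m
P_hyd = ρgQH = 1000·9.81·0.0252·42.07 = 10.40 kW
P_shaft = P_hyd/η = 10.40/0.74 = 14.05 kW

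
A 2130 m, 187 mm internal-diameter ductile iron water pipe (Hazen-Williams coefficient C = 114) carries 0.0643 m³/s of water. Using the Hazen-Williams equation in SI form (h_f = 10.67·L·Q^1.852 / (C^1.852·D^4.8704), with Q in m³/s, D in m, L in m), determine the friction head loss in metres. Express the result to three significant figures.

h_f ≈ 77.0 m

h_f = 10.67·2130·0.0643^1.852 / (114^1.852·0.187^4.8704) = 76.98 m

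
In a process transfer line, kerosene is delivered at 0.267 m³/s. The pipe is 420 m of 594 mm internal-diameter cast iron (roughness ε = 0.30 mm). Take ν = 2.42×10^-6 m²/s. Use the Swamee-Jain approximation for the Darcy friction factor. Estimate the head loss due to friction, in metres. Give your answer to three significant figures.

V = 4Q/(πD²) = 4·0.267/(π·0.594²) = 0.9635 m/s
Re = VD/ν = 0.9635·0.594/2.42×10^-6 = 2.36×10^5 → turbulent
ε/D = 0.30/594 = 5.05×10^-4
Swamee-Jain: f = 0.01869
h_f = f(L/D)V²/(2g) = 0.01869·(420/0.594)·0.9635²/(2·9.81) = 0.6253 m

h_f ≈ 0.625 m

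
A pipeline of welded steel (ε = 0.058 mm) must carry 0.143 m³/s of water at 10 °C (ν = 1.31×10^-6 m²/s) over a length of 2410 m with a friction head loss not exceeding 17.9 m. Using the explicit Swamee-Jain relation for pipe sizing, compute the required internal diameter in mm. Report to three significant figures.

Swamee-Jain (Type III): D = 0.66·[ε^1.25·(LQ²/(gh_f))^4.75 + ν·Q^9.4·(L/(gh_f))^5.2]^0.04
LQ²/(gh_f) = 0.2807; L/(gh_f) = 13.72
Term 1 = ε^1.25·(…)^4.75 = 1.21×10^-8; Term 2 = ν·Q^9.4·(…)^5.2 = 1.24×10^-8
D = 0.66·(1.21×10^-8 + 1.24×10^-8)^0.04 = 0.3274 m = 327 mm
Check: V = 1.70 m/s, Re = 4.25×10^5, f = 0.01553, h_f = 16.8 m ≈ 17.9 m ✓

D ≈ 327 mm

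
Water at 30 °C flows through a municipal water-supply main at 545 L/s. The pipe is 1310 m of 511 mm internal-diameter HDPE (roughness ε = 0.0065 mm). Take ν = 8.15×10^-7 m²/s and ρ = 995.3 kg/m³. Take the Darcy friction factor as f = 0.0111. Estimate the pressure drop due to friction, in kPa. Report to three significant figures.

V = 4Q/(πD²) = 4·0.545/(π·0.511²) = 2.657 m/s
h_f = f(L/D)V²/(2g) = 0.01110·(1310/0.511)·2.657²/(2·9.81) = 10.24 m
Δp = ρg·h_f = 995.3·9.81·10.24 = 100.0 kPa

Δp ≈ 100 kPa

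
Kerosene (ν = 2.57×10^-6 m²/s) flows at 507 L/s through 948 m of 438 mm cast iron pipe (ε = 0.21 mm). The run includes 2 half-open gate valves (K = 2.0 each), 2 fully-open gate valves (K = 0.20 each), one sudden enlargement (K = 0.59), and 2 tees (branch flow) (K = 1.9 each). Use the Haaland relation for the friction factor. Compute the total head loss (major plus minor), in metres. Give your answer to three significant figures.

V = 4Q/(πD²) = 3.365 m/s; V²/2g = 0.5771 m
Re = 5.73×10^5, ε/D = 4.79×10^-4 → f = 0.01734 (Haaland)
Major: h_f = f(L/D)·V²/2g = 0.01734·2164·0.5771 = 21.66 m
Minor: ΣK = 8.79; h_m = ΣK·V²/2g = 5.073 m
Total H_L = 21.66 + 5.073 = 26.73 m

H_L ≈ 26.7 m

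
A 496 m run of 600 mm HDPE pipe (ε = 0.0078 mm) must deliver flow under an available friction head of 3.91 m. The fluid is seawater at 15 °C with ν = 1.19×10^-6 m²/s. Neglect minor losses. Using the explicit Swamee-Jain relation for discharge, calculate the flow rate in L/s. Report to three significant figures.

Swamee-Jain (Type II): Q = -0.965·√(gD⁵h_f/L)·ln[ε/(3.7D) + √(3.17ν²L/(gD³h_f))]
√(gD⁵h_f/L) = √(9.81·0.600⁵·3.91/496) = 0.07755
ε/(3.7D) = 3.51×10^-6; √(3.17ν²L/(gD³h_f)) = 1.64×10^-5
Q = -0.965·0.07755·ln(1.991×10^-5) = 0.8100 m³/s
Check: V = 2.86 m/s, Re = 1.44×10^6, f = 0.01131, h_f = 3.91 m ≈ 3.91 m ✓

Q ≈ 810 L/s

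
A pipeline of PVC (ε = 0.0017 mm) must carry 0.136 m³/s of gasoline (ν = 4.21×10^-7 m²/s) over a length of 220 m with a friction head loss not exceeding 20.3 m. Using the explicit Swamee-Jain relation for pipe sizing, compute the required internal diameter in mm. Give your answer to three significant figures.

D ≈ 178 mm

Swamee-Jain (Type III): D = 0.66·[ε^1.25·(LQ²/(gh_f))^4.75 + ν·Q^9.4·(L/(gh_f))^5.2]^0.04
LQ²/(gh_f) = 0.02043; L/(gh_f) = 1.105
Term 1 = ε^1.25·(…)^4.75 = 5.78×10^-16; Term 2 = ν·Q^9.4·(…)^5.2 = 5.06×10^-15
D = 0.66·(5.78×10^-16 + 5.06×10^-15)^0.04 = 0.1777 m = 178 mm
Check: V = 5.49 m/s, Re = 2.32×10^6, f = 0.01052, h_f = 20.0 m ≈ 20.3 m ✓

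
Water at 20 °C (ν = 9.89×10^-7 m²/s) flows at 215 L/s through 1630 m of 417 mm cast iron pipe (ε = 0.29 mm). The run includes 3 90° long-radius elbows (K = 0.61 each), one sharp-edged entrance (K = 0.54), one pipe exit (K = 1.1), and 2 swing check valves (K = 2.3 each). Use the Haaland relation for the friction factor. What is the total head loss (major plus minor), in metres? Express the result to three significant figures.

H_L ≈ 10.2 m

V = 4Q/(πD²) = 1.574 m/s; V²/2g = 0.1263 m
Re = 6.64×10^5, ε/D = 6.95×10^-4 → f = 0.01856 (Haaland)
Major: h_f = f(L/D)·V²/2g = 0.01856·3909·0.1263 = 9.163 m
Minor: ΣK = 8.07; h_m = ΣK·V²/2g = 1.019 m
Total H_L = 9.163 + 1.019 = 10.18 m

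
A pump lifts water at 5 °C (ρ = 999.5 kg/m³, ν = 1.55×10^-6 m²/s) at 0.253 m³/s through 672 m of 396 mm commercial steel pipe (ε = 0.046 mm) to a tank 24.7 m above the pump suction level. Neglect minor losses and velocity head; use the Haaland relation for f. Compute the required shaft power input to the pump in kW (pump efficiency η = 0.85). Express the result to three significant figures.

V = 4Q/(πD²) = 2.054 m/s; Re = 5.25×10^5; ε/D = 1.16×10^-4; f = 0.01437
h_f = f(L/D)V²/2g = 5.244 m
Total head H = z + h_f = 24.7 + 5.244 = 29.94 m
P_hyd = ρgQH = 999.5·9.81·0.253·29.94 = 74.28 kW
P_shaft = P_hyd/η = 74.28/0.85 = 87.39 kW

P_shaft ≈ 87.4 kW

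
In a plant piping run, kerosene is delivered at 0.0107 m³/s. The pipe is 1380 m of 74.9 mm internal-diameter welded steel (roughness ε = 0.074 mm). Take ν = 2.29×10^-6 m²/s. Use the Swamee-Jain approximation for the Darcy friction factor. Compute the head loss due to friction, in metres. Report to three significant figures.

h_f ≈ 126 m

V = 4Q/(πD²) = 4·0.0107/(π·0.0749²) = 2.428 m/s
Re = VD/ν = 2.428·0.0749/2.29×10^-6 = 7.94×10^4 → turbulent
ε/D = 0.074/74.9 = 9.88×10^-4
Swamee-Jain: f = 0.02283
h_f = f(L/D)V²/(2g) = 0.02283·(1380/0.0749)·2.428²/(2·9.81) = 126.4 m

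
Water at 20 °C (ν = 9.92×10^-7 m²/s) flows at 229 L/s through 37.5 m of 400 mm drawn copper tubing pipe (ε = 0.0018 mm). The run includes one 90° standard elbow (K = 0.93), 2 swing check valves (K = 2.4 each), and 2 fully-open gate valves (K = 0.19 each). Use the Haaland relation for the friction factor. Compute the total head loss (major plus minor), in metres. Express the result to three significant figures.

H_L ≈ 1.23 m

V = 4Q/(πD²) = 1.822 m/s; V²/2g = 0.1693 m
Re = 7.35×10^5, ε/D = 4.50×10^-6 → f = 0.01227 (Haaland)
Major: h_f = f(L/D)·V²/2g = 0.01227·93.75·0.1693 = 0.1947 m
Minor: ΣK = 6.11; h_m = ΣK·V²/2g = 1.034 m
Total H_L = 0.1947 + 1.034 = 1.229 m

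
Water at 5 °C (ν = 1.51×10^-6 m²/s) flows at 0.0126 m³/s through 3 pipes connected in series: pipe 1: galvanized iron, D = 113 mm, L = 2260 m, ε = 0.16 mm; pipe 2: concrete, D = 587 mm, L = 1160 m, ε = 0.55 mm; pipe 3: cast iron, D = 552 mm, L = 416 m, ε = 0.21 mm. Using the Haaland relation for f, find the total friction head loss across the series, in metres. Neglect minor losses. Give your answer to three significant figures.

H ≈ 37.7 m

Pipe 1: V = 1.256 m/s, Re = 9.40×10^4, ε/D = 0.00142, f = 0.02342, h_1 = f(L/D)V²/2g = 37.69 m
Pipe 2: V = 0.04656 m/s, Re = 1.81×10^4, ε/D = 9.37×10^-4, f = 0.02807, h_2 = f(L/D)V²/2g = 0.006129 m
Pipe 3: V = 0.05265 m/s, Re = 1.92×10^4, ε/D = 3.80×10^-4, f = 0.02666, h_3 = f(L/D)V²/2g = 0.002839 m
Series → Q common, losses add: H = Σh = 37.70 m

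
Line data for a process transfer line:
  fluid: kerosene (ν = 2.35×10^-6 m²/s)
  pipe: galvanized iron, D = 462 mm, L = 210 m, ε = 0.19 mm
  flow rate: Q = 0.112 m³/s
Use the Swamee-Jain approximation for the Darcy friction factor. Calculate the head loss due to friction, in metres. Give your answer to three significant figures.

h_f ≈ 0.200 m

V = 4Q/(πD²) = 4·0.112/(π·0.462²) = 0.6681 m/s
Re = VD/ν = 0.6681·0.462/2.35×10^-6 = 1.31×10^5 → turbulent
ε/D = 0.19/462 = 4.11×10^-4
Swamee-Jain: f = 0.01933
h_f = f(L/D)V²/(2g) = 0.01933·(210/0.462)·0.6681²/(2·9.81) = 0.1999 m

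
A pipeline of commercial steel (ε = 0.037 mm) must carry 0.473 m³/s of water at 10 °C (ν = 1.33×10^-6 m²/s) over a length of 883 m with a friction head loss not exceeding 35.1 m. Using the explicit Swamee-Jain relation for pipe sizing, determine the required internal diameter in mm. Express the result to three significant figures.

D ≈ 365 mm

Swamee-Jain (Type III): D = 0.66·[ε^1.25·(LQ²/(gh_f))^4.75 + ν·Q^9.4·(L/(gh_f))^5.2]^0.04
LQ²/(gh_f) = 0.5737; L/(gh_f) = 2.564
Term 1 = ε^1.25·(…)^4.75 = 2.06×10^-7; Term 2 = ν·Q^9.4·(…)^5.2 = 1.56×10^-7
D = 0.66·(2.06×10^-7 + 1.56×10^-7)^0.04 = 0.3647 m = 365 mm
Check: V = 4.53 m/s, Re = 1.24×10^6, f = 0.01330, h_f = 33.7 m ≈ 35.1 m ✓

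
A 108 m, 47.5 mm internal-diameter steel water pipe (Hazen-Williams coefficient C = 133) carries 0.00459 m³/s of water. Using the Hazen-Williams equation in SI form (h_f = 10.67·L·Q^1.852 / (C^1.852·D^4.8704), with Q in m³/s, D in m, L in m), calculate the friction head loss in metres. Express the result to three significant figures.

h_f = 10.67·108·0.00459^1.852 / (133^1.852·0.0475^4.8704) = 17.50 m

h_f ≈ 17.5 m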